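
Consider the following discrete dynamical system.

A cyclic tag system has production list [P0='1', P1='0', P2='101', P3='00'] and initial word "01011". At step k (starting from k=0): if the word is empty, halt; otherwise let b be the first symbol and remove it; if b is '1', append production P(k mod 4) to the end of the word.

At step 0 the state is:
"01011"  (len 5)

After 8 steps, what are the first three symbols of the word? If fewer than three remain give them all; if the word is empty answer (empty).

1

step 0: "01011"  (len 5)
step 1: "1011"  (len 4)
step 2: "0110"  (len 4)
step 3: "110"  (len 3)
step 4: "1000"  (len 4)
step 5: "0001"  (len 4)
step 6: "001"  (len 3)
step 7: "01"  (len 2)
step 8: "1"  (len 1)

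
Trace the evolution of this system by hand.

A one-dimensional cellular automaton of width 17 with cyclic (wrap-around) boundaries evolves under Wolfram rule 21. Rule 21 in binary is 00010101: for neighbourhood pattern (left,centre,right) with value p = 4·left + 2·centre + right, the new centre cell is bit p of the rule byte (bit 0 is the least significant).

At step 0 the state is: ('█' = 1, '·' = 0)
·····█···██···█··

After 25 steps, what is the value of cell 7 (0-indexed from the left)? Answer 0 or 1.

1

[0] ·····█···██···█··
[1] ████·███···██·███
[2] ········██·······
[3] ███████···███████
[4] ·······██········
[5] ██████···████████
[6] ······██·········
[7] █████···█████████
[8] ·····██··········
[9] ████···██████████
[10] ····██···········
[11] ███···███████████
[12] ···██············
[13] ██···████████████
[14] ··██·············
[15] █···█████████████
[16] ·██··············
[17] ···██████████████
[18] ██···············
[19] ··██████████████·
[20] █···············█
[21] ·██████████████··
[22] ···············██
[23] ██████████████···
[24] ··············██·
[25] █████████████···█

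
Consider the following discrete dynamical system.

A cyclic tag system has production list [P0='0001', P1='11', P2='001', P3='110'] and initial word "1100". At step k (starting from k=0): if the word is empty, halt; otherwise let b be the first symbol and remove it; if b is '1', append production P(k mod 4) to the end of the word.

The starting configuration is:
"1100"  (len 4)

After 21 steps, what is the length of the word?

13

[0] "1100"  (len 4)
[1] "1000001"  (len 7)
[2] "00000111"  (len 8)
[3] "0000111"  (len 7)
[4] "000111"  (len 6)
[5] "00111"  (len 5)
[6] "0111"  (len 4)
[7] "111"  (len 3)
[8] "11110"  (len 5)
[9] "11100001"  (len 8)
[10] "110000111"  (len 9)
[11] "10000111001"  (len 11)
[12] "0000111001110"  (len 13)
[13] "000111001110"  (len 12)
[14] "00111001110"  (len 11)
[15] "0111001110"  (len 10)
[16] "111001110"  (len 9)
[17] "110011100001"  (len 12)
[18] "1001110000111"  (len 13)
[19] "001110000111001"  (len 15)
[20] "01110000111001"  (len 14)
[21] "1110000111001"  (len 13)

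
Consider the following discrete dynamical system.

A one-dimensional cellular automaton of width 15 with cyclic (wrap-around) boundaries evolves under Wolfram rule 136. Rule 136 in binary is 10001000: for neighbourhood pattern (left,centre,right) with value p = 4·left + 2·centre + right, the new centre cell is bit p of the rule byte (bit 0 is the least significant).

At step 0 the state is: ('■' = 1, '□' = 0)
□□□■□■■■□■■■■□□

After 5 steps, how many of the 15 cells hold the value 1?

gen 0: □□□■□■■■□■■■■□□
gen 1: □□□□□■■□□■■■□□□
gen 2: □□□□□■□□□■■□□□□
gen 3: □□□□□□□□□■□□□□□
gen 4: □□□□□□□□□□□□□□□
gen 5: □□□□□□□□□□□□□□□

0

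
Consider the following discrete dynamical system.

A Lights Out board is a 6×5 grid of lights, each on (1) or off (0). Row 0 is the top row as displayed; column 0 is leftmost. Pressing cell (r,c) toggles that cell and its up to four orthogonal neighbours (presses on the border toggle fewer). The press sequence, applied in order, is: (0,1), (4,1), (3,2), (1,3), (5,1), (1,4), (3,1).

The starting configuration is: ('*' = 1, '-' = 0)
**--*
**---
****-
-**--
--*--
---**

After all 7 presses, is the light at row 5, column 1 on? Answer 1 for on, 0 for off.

t=0: **--*
**---
****-
-**--
--*--
---**
t=1: --*-*
*----
****-
-**--
--*--
---**
t=2: --*-*
*----
****-
--*--
**---
-*-**
t=3: --*-*
*----
**-*-
-*-*-
***--
-*-**
t=4: --***
*-***
**---
-*-*-
***--
-*-**
t=5: --***
*-***
**---
-*-*-
*-*--
*-***
t=6: --**-
*-*--
**--*
-*-*-
*-*--
*-***
t=7: --**-
*-*--
*---*
*-**-
***--
*-***

0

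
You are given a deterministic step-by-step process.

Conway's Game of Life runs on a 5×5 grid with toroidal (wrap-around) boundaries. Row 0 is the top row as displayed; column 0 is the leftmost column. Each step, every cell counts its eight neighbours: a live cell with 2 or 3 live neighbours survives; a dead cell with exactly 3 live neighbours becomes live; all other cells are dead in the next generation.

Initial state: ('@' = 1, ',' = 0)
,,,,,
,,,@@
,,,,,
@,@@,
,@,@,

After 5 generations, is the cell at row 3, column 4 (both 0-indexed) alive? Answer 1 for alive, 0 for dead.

0

gen 0: ,,,,,
,,,@@
,,,,,
@,@@,
,@,@,
gen 1: ,,@@@
,,,,,
,,@,,
,@@@@
,@,@@
gen 2: @,@,@
,,@,,
,@@,,
,@,,@
,@,,,
gen 3: @,@@,
@,@,,
@@@@,
,@,,,
,@@@@
gen 4: @,,,,
@,,,,
@,,@@
,,,,,
,,,,@
gen 5: @,,,@
@@,,,
@,,,@
@,,@,
,,,,,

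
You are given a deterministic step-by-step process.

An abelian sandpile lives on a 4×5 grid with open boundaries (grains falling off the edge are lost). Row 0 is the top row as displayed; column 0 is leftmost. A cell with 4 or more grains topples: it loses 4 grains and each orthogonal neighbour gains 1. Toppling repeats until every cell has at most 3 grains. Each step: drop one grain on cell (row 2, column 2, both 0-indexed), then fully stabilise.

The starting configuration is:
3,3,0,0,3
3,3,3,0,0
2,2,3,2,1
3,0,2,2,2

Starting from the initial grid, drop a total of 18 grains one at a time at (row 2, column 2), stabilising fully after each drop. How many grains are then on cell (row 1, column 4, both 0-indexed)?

t=0: 3,3,0,0,3
3,3,3,0,0
2,2,3,2,1
3,0,2,2,2
t=1: 1,1,2,0,3
2,3,1,1,0
1,1,2,3,1
0,2,3,2,2
t=2: 1,1,2,0,3
2,3,1,1,0
1,1,3,3,1
0,2,3,2,2
t=3: 1,1,2,0,3
2,3,2,2,0
1,2,2,1,2
0,3,1,0,3
t=4: 1,1,2,0,3
2,3,2,2,0
1,2,3,1,2
0,3,1,0,3
t=5: 1,1,2,0,3
2,3,3,2,0
1,3,0,2,2
0,3,2,0,3
t=6: 1,1,2,0,3
2,3,3,2,0
1,3,1,2,2
0,3,2,0,3
t=7: 1,1,2,0,3
2,3,3,2,0
1,3,2,2,2
0,3,2,0,3
t=8: 1,1,2,0,3
2,3,3,2,0
1,3,3,2,2
0,3,2,0,3
t=9: 1,2,3,0,3
3,1,1,3,0
2,2,3,3,2
1,1,0,1,3
t=10: 1,2,3,1,3
3,1,3,0,1
2,3,1,1,3
1,1,1,2,3
t=11: 1,2,3,1,3
3,1,3,0,1
2,3,2,1,3
1,1,1,2,3
t=12: 1,2,3,1,3
3,1,3,0,1
2,3,3,1,3
1,1,1,2,3
t=13: 1,3,0,2,3
3,3,1,1,1
3,0,2,2,3
1,2,2,2,3
t=14: 1,3,0,2,3
3,3,1,1,1
3,0,3,2,3
1,2,2,2,3
t=15: 1,3,0,2,3
3,3,2,1,1
3,1,0,3,3
1,2,3,2,3
t=16: 1,3,0,2,3
3,3,2,1,1
3,1,1,3,3
1,2,3,2,3
t=17: 1,3,0,2,3
3,3,2,1,1
3,1,2,3,3
1,2,3,2,3
t=18: 1,3,0,2,3
3,3,2,1,1
3,1,3,3,3
1,2,3,2,3

1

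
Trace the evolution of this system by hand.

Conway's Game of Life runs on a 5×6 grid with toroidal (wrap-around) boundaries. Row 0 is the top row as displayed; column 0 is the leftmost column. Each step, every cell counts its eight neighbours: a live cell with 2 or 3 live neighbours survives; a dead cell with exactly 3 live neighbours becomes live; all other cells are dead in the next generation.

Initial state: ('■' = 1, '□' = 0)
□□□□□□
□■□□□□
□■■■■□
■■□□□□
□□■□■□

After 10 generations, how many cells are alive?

k=0  □□□□□□
□■□□□□
□■■■■□
■■□□□□
□□■□■□
k=1  □□□□□□
□■□■□□
□□□■□□
■□□□■■
□■□□□□
k=2  □□■□□□
□□■□□□
■□■■□■
■□□□■■
■□□□□■
k=3  □■□□□□
□□■□□□
■□■■□□
□□□■□□
■■□□■□
k=4  ■■■□□□
□□■■□□
□■■■□□
■□□■■■
■■■□□□
k=5  ■□□□□□
■□□□□□
■■□□□■
□□□□■■
□□□□■□
k=6  □□□□□■
□□□□□□
□■□□■□
□□□□■□
□□□□■□
k=7  □□□□□□
□□□□□□
□□□□□□
□□□■■■
□□□□■■
k=8  □□□□□□
□□□□□□
□□□□■□
□□□■□■
□□□■□■
k=9  □□□□□□
□□□□□□
□□□□■□
□□□■□■
□□□□□□
k=10  □□□□□□
□□□□□□
□□□□■□
□□□□■□
□□□□□□

2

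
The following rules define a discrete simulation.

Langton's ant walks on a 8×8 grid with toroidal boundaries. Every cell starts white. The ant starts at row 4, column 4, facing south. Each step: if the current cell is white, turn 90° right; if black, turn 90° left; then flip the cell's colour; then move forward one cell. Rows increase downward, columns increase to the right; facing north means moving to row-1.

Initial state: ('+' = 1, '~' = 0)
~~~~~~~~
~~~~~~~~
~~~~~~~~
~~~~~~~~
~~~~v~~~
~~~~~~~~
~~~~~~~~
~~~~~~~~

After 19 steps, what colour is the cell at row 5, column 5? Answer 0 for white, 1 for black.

0) ~~~~~~~~
~~~~~~~~
~~~~~~~~
~~~~~~~~
~~~~v~~~
~~~~~~~~
~~~~~~~~
~~~~~~~~
1) ~~~~~~~~
~~~~~~~~
~~~~~~~~
~~~~~~~~
~~~<+~~~
~~~~~~~~
~~~~~~~~
~~~~~~~~
2) ~~~~~~~~
~~~~~~~~
~~~~~~~~
~~~^~~~~
~~~++~~~
~~~~~~~~
~~~~~~~~
~~~~~~~~
3) ~~~~~~~~
~~~~~~~~
~~~~~~~~
~~~+>~~~
~~~++~~~
~~~~~~~~
~~~~~~~~
~~~~~~~~
4) ~~~~~~~~
~~~~~~~~
~~~~~~~~
~~~++~~~
~~~+v~~~
~~~~~~~~
~~~~~~~~
~~~~~~~~
5) ~~~~~~~~
~~~~~~~~
~~~~~~~~
~~~++~~~
~~~+~>~~
~~~~~~~~
~~~~~~~~
~~~~~~~~
6) ~~~~~~~~
~~~~~~~~
~~~~~~~~
~~~++~~~
~~~+~+~~
~~~~~v~~
~~~~~~~~
~~~~~~~~
7) ~~~~~~~~
~~~~~~~~
~~~~~~~~
~~~++~~~
~~~+~+~~
~~~~<+~~
~~~~~~~~
~~~~~~~~
8) ~~~~~~~~
~~~~~~~~
~~~~~~~~
~~~++~~~
~~~+^+~~
~~~~++~~
~~~~~~~~
~~~~~~~~
9) ~~~~~~~~
~~~~~~~~
~~~~~~~~
~~~++~~~
~~~++>~~
~~~~++~~
~~~~~~~~
~~~~~~~~
10) ~~~~~~~~
~~~~~~~~
~~~~~~~~
~~~++^~~
~~~++~~~
~~~~++~~
~~~~~~~~
~~~~~~~~
11) ~~~~~~~~
~~~~~~~~
~~~~~~~~
~~~+++>~
~~~++~~~
~~~~++~~
~~~~~~~~
~~~~~~~~
12) ~~~~~~~~
~~~~~~~~
~~~~~~~~
~~~++++~
~~~++~v~
~~~~++~~
~~~~~~~~
~~~~~~~~
13) ~~~~~~~~
~~~~~~~~
~~~~~~~~
~~~++++~
~~~++<+~
~~~~++~~
~~~~~~~~
~~~~~~~~
14) ~~~~~~~~
~~~~~~~~
~~~~~~~~
~~~++^+~
~~~++++~
~~~~++~~
~~~~~~~~
~~~~~~~~
15) ~~~~~~~~
~~~~~~~~
~~~~~~~~
~~~+<~+~
~~~++++~
~~~~++~~
~~~~~~~~
~~~~~~~~
16) ~~~~~~~~
~~~~~~~~
~~~~~~~~
~~~+~~+~
~~~+v++~
~~~~++~~
~~~~~~~~
~~~~~~~~
17) ~~~~~~~~
~~~~~~~~
~~~~~~~~
~~~+~~+~
~~~+~>+~
~~~~++~~
~~~~~~~~
~~~~~~~~
18) ~~~~~~~~
~~~~~~~~
~~~~~~~~
~~~+~^+~
~~~+~~+~
~~~~++~~
~~~~~~~~
~~~~~~~~
19) ~~~~~~~~
~~~~~~~~
~~~~~~~~
~~~+~+>~
~~~+~~+~
~~~~++~~
~~~~~~~~
~~~~~~~~

1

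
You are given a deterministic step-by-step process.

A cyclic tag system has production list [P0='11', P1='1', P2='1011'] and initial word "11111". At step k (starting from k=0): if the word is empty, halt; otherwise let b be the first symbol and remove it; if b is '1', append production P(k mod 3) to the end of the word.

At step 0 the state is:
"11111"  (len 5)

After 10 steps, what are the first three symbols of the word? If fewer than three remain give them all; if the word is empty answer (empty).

t=0: "11111"  (len 5)
t=1: "111111"  (len 6)
t=2: "111111"  (len 6)
t=3: "111111011"  (len 9)
t=4: "1111101111"  (len 10)
t=5: "1111011111"  (len 10)
t=6: "1110111111011"  (len 13)
t=7: "11011111101111"  (len 14)
t=8: "10111111011111"  (len 14)
t=9: "01111110111111011"  (len 17)
t=10: "1111110111111011"  (len 16)

111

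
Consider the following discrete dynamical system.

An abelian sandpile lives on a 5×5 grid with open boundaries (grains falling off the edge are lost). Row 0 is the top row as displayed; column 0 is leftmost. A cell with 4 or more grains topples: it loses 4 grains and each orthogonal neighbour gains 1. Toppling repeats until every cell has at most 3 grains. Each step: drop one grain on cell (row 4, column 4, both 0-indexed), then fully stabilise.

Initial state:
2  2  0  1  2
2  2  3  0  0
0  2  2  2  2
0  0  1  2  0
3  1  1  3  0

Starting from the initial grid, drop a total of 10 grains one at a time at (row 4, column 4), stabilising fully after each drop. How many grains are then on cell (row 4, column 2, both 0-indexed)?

2

step 0: 2  2  0  1  2
2  2  3  0  0
0  2  2  2  2
0  0  1  2  0
3  1  1  3  0
step 1: 2  2  0  1  2
2  2  3  0  0
0  2  2  2  2
0  0  1  2  0
3  1  1  3  1
step 2: 2  2  0  1  2
2  2  3  0  0
0  2  2  2  2
0  0  1  2  0
3  1  1  3  2
step 3: 2  2  0  1  2
2  2  3  0  0
0  2  2  2  2
0  0  1  2  0
3  1  1  3  3
step 4: 2  2  0  1  2
2  2  3  0  0
0  2  2  2  2
0  0  1  3  1
3  1  2  0  1
step 5: 2  2  0  1  2
2  2  3  0  0
0  2  2  2  2
0  0  1  3  1
3  1  2  0  2
step 6: 2  2  0  1  2
2  2  3  0  0
0  2  2  2  2
0  0  1  3  1
3  1  2  0  3
step 7: 2  2  0  1  2
2  2  3  0  0
0  2  2  2  2
0  0  1  3  2
3  1  2  1  0
step 8: 2  2  0  1  2
2  2  3  0  0
0  2  2  2  2
0  0  1  3  2
3  1  2  1  1
step 9: 2  2  0  1  2
2  2  3  0  0
0  2  2  2  2
0  0  1  3  2
3  1  2  1  2
step 10: 2  2  0  1  2
2  2  3  0  0
0  2  2  2  2
0  0  1  3  2
3  1  2  1  3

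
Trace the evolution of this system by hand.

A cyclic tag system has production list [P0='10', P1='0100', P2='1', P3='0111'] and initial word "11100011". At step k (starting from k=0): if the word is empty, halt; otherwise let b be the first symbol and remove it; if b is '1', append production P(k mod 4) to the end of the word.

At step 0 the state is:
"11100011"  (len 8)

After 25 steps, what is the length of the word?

0) "11100011"  (len 8)
1) "110001110"  (len 9)
2) "100011100100"  (len 12)
3) "000111001001"  (len 12)
4) "00111001001"  (len 11)
5) "0111001001"  (len 10)
6) "111001001"  (len 9)
7) "110010011"  (len 9)
8) "100100110111"  (len 12)
9) "0010011011110"  (len 13)
10) "010011011110"  (len 12)
11) "10011011110"  (len 11)
12) "00110111100111"  (len 14)
13) "0110111100111"  (len 13)
14) "110111100111"  (len 12)
15) "101111001111"  (len 12)
16) "011110011110111"  (len 15)
17) "11110011110111"  (len 14)
18) "11100111101110100"  (len 17)
19) "11001111011101001"  (len 17)
20) "10011110111010010111"  (len 20)
21) "001111011101001011110"  (len 21)
22) "01111011101001011110"  (len 20)
23) "1111011101001011110"  (len 19)
24) "1110111010010111100111"  (len 22)
25) "11011101001011110011110"  (len 23)

23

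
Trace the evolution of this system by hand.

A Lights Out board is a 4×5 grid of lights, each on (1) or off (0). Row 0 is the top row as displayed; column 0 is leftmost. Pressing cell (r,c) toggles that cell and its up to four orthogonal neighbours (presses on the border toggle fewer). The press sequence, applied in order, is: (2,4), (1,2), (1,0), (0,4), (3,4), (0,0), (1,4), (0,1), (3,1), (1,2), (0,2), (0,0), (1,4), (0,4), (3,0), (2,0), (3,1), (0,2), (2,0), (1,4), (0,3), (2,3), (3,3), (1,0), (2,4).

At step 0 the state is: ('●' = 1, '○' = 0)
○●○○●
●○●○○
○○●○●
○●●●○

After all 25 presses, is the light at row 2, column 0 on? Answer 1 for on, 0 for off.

t=0: ○●○○●
●○●○○
○○●○●
○●●●○
t=1: ○●○○●
●○●○●
○○●●○
○●●●●
t=2: ○●●○●
●●○●●
○○○●○
○●●●●
t=3: ●●●○●
○○○●●
●○○●○
○●●●●
t=4: ●●●●○
○○○●○
●○○●○
○●●●●
t=5: ●●●●○
○○○●○
●○○●●
○●●○○
t=6: ○○●●○
●○○●○
●○○●●
○●●○○
t=7: ○○●●●
●○○○●
●○○●○
○●●○○
t=8: ●●○●●
●●○○●
●○○●○
○●●○○
t=9: ●●○●●
●●○○●
●●○●○
●○○○○
t=10: ●●●●●
●○●●●
●●●●○
●○○○○
t=11: ●○○○●
●○○●●
●●●●○
●○○○○
t=12: ○●○○●
○○○●●
●●●●○
●○○○○
t=13: ○●○○○
○○○○○
●●●●●
●○○○○
t=14: ○●○●●
○○○○●
●●●●●
●○○○○
t=15: ○●○●●
○○○○●
○●●●●
○●○○○
t=16: ○●○●●
●○○○●
●○●●●
●●○○○
t=17: ○●○●●
●○○○●
●●●●●
○○●○○
t=18: ○○●○●
●○●○●
●●●●●
○○●○○
t=19: ○○●○●
○○●○●
○○●●●
●○●○○
t=20: ○○●○○
○○●●○
○○●●○
●○●○○
t=21: ○○○●●
○○●○○
○○●●○
●○●○○
t=22: ○○○●●
○○●●○
○○○○●
●○●●○
t=23: ○○○●●
○○●●○
○○○●●
●○○○●
t=24: ●○○●●
●●●●○
●○○●●
●○○○●
t=25: ●○○●●
●●●●●
●○○○○
●○○○○

1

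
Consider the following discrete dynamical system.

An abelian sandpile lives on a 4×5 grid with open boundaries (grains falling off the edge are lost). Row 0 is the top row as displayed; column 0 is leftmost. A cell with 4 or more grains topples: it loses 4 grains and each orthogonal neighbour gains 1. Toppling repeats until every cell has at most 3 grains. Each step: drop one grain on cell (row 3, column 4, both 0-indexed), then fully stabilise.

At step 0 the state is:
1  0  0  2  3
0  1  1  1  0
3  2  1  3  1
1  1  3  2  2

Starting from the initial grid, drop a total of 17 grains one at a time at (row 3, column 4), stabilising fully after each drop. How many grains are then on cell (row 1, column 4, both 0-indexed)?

t=0: 1  0  0  2  3
0  1  1  1  0
3  2  1  3  1
1  1  3  2  2
t=1: 1  0  0  2  3
0  1  1  1  0
3  2  1  3  1
1  1  3  2  3
t=2: 1  0  0  2  3
0  1  1  1  0
3  2  1  3  2
1  1  3  3  0
t=3: 1  0  0  2  3
0  1  1  1  0
3  2  1  3  2
1  1  3  3  1
t=4: 1  0  0  2  3
0  1  1  1  0
3  2  1  3  2
1  1  3  3  2
t=5: 1  0  0  2  3
0  1  1  1  0
3  2  1  3  2
1  1  3  3  3
t=6: 1  0  0  2  3
0  1  1  2  1
3  2  3  1  0
1  2  0  2  2
t=7: 1  0  0  2  3
0  1  1  2  1
3  2  3  1  0
1  2  0  2  3
t=8: 1  0  0  2  3
0  1  1  2  1
3  2  3  1  1
1  2  0  3  0
t=9: 1  0  0  2  3
0  1  1  2  1
3  2  3  1  1
1  2  0  3  1
t=10: 1  0  0  2  3
0  1  1  2  1
3  2  3  1  1
1  2  0  3  2
t=11: 1  0  0  2  3
0  1  1  2  1
3  2  3  1  1
1  2  0  3  3
t=12: 1  0  0  2  3
0  1  1  2  1
3  2  3  2  2
1  2  1  0  1
t=13: 1  0  0  2  3
0  1  1  2  1
3  2  3  2  2
1  2  1  0  2
t=14: 1  0  0  2  3
0  1  1  2  1
3  2  3  2  2
1  2  1  0  3
t=15: 1  0  0  2  3
0  1  1  2  1
3  2  3  2  3
1  2  1  1  0
t=16: 1  0  0  2  3
0  1  1  2  1
3  2  3  2  3
1  2  1  1  1
t=17: 1  0  0  2  3
0  1  1  2  1
3  2  3  2  3
1  2  1  1  2

1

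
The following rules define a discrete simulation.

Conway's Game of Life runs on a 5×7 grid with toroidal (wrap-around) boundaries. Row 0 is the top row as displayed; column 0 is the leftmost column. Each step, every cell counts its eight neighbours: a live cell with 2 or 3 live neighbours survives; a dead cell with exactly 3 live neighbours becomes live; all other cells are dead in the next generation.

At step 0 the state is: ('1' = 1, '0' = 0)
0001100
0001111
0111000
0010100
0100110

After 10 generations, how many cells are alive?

19

[0] 0001100
0001111
0111000
0010100
0100110
[1] 0010001
0000010
0100000
0000110
0010010
[2] 0000011
0000000
0000110
0000110
0001111
[3] 0000001
0000101
0000110
0000000
0001000
[4] 0000010
0000101
0000110
0000100
0000000
[5] 0000010
0000101
0001100
0000110
0000000
[6] 0000010
0001100
0001000
0001110
0000110
[7] 0001010
0001100
0010010
0001010
0001001
[8] 0011010
0011010
0010010
0011011
0011011
[9] 0100010
0100011
0100010
0100000
0100000
[10] 0110011
0110111
0110011
1110000
1110000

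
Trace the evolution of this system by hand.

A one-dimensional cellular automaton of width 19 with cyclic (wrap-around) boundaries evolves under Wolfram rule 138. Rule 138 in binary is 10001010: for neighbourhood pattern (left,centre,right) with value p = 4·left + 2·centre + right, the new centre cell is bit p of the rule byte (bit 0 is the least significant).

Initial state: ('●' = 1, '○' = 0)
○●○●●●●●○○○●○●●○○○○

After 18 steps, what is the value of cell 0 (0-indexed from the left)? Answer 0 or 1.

gen 0: ○●○●●●●●○○○●○●●○○○○
gen 1: ●○○●●●●○○○●○○●○○○○○
gen 2: ○○●●●●○○○●○○●○○○○○●
gen 3: ○●●●●○○○●○○●○○○○○●○
gen 4: ●●●●○○○●○○●○○○○○●○○
gen 5: ●●●○○○●○○●○○○○○●○○●
gen 6: ●●○○○●○○●○○○○○●○○●●
gen 7: ●○○○●○○●○○○○○●○○●●●
gen 8: ○○○●○○●○○○○○●○○●●●●
gen 9: ○○●○○●○○○○○●○○●●●●○
gen 10: ○●○○●○○○○○●○○●●●●○○
gen 11: ●○○●○○○○○●○○●●●●○○○
gen 12: ○○●○○○○○●○○●●●●○○○●
gen 13: ○●○○○○○●○○●●●●○○○●○
gen 14: ●○○○○○●○○●●●●○○○●○○
gen 15: ○○○○○●○○●●●●○○○●○○●
gen 16: ○○○○●○○●●●●○○○●○○●○
gen 17: ○○○●○○●●●●○○○●○○●○○
gen 18: ○○●○○●●●●○○○●○○●○○○

0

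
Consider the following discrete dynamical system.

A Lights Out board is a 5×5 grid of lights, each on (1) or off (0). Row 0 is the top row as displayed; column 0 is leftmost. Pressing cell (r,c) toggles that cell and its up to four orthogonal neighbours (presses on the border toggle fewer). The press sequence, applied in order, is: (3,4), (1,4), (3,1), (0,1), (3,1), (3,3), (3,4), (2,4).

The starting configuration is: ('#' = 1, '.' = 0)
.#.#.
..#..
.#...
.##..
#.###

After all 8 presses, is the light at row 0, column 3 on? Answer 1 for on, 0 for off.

1

t=0: .#.#.
..#..
.#...
.##..
#.###
t=1: .#.#.
..#..
.#..#
.####
#.##.
t=2: .#.##
..###
.#...
.####
#.##.
t=3: .#.##
..###
.....
#..##
####.
t=4: #.###
.####
.....
#..##
####.
t=5: #.###
.####
.#...
.####
#.##.
t=6: #.###
.####
.#.#.
.#...
#.#..
t=7: #.###
.####
.#.##
.#.##
#.#.#
t=8: #.###
.###.
.#...
.#.#.
#.#.#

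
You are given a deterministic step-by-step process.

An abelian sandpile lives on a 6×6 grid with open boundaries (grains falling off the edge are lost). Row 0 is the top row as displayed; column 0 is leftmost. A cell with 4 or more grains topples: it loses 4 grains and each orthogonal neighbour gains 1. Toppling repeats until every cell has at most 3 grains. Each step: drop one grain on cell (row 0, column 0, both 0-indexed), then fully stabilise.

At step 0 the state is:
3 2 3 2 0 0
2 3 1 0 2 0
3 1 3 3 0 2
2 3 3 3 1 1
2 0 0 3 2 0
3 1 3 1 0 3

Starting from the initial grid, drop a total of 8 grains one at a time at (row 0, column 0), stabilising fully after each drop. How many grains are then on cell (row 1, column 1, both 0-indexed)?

step 0: 3 2 3 2 0 0
2 3 1 0 2 0
3 1 3 3 0 2
2 3 3 3 1 1
2 0 0 3 2 0
3 1 3 1 0 3
step 1: 0 3 3 2 0 0
3 3 1 0 2 0
3 1 3 3 0 2
2 3 3 3 1 1
2 0 0 3 2 0
3 1 3 1 0 3
step 2: 1 3 3 2 0 0
3 3 1 0 2 0
3 1 3 3 0 2
2 3 3 3 1 1
2 0 0 3 2 0
3 1 3 1 0 3
step 3: 2 3 3 2 0 0
3 3 1 0 2 0
3 1 3 3 0 2
2 3 3 3 1 1
2 0 0 3 2 0
3 1 3 1 0 3
step 4: 3 3 3 2 0 0
3 3 1 0 2 0
3 1 3 3 0 2
2 3 3 3 1 1
2 0 0 3 2 0
3 1 3 1 0 3
step 5: 2 2 0 3 0 0
2 1 3 0 2 0
0 3 3 3 0 2
3 3 3 3 1 1
2 0 0 3 2 0
3 1 3 1 0 3
step 6: 3 2 0 3 0 0
2 1 3 0 2 0
0 3 3 3 0 2
3 3 3 3 1 1
2 0 0 3 2 0
3 1 3 1 0 3
step 7: 0 3 0 3 0 0
3 1 3 0 2 0
0 3 3 3 0 2
3 3 3 3 1 1
2 0 0 3 2 0
3 1 3 1 0 3
step 8: 1 3 0 3 0 0
3 1 3 0 2 0
0 3 3 3 0 2
3 3 3 3 1 1
2 0 0 3 2 0
3 1 3 1 0 3

1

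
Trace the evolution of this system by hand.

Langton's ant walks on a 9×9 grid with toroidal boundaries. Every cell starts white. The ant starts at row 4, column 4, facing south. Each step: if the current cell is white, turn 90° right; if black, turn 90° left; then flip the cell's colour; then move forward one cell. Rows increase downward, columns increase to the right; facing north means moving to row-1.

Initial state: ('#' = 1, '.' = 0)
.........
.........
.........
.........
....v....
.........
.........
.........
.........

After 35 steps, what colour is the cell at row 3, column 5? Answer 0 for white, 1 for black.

step 0: .........
.........
.........
.........
....v....
.........
.........
.........
.........
step 1: .........
.........
.........
.........
...<#....
.........
.........
.........
.........
step 2: .........
.........
.........
...^.....
...##....
.........
.........
.........
.........
step 3: .........
.........
.........
...#>....
...##....
.........
.........
.........
.........
step 4: .........
.........
.........
...##....
...#v....
.........
.........
.........
.........
step 5: .........
.........
.........
...##....
...#.>...
.........
.........
.........
.........
step 6: .........
.........
.........
...##....
...#.#...
.....v...
.........
.........
.........
step 7: .........
.........
.........
...##....
...#.#...
....<#...
.........
.........
.........
step 8: .........
.........
.........
...##....
...#^#...
....##...
.........
.........
.........
step 9: .........
.........
.........
...##....
...##>...
....##...
.........
.........
.........
step 10: .........
.........
.........
...##^...
...##....
....##...
.........
.........
.........
step 11: .........
.........
.........
...###>..
...##....
....##...
.........
.........
.........
step 12: .........
.........
.........
...####..
...##.v..
....##...
.........
.........
.........
step 13: .........
.........
.........
...####..
...##<#..
....##...
.........
.........
.........
step 14: .........
.........
.........
...##^#..
...####..
....##...
.........
.........
.........
step 15: .........
.........
.........
...#<.#..
...####..
....##...
.........
.........
.........
step 16: .........
.........
.........
...#..#..
...#v##..
....##...
.........
.........
.........
step 17: .........
.........
.........
...#..#..
...#.>#..
....##...
.........
.........
.........
step 18: .........
.........
.........
...#.^#..
...#..#..
....##...
.........
.........
.........
step 19: .........
.........
.........
...#.#>..
...#..#..
....##...
.........
.........
.........
step 20: .........
.........
......^..
...#.#...
...#..#..
....##...
.........
.........
.........
step 21: .........
.........
......#>.
...#.#...
...#..#..
....##...
.........
.........
.........
step 22: .........
.........
......##.
...#.#.v.
...#..#..
....##...
.........
.........
.........
step 23: .........
.........
......##.
...#.#<#.
...#..#..
....##...
.........
.........
.........
step 24: .........
.........
......^#.
...#.###.
...#..#..
....##...
.........
.........
.........
step 25: .........
.........
.....<.#.
...#.###.
...#..#..
....##...
.........
.........
.........
step 26: .........
.....^...
.....#.#.
...#.###.
...#..#..
....##...
.........
.........
.........
step 27: .........
.....#>..
.....#.#.
...#.###.
...#..#..
....##...
.........
.........
.........
step 28: .........
.....##..
.....#v#.
...#.###.
...#..#..
....##...
.........
.........
.........
step 29: .........
.....##..
.....<##.
...#.###.
...#..#..
....##...
.........
.........
.........
step 30: .........
.....##..
......##.
...#.v##.
...#..#..
....##...
.........
.........
.........
step 31: .........
.....##..
......##.
...#..>#.
...#..#..
....##...
.........
.........
.........
step 32: .........
.....##..
......^#.
...#...#.
...#..#..
....##...
.........
.........
.........
step 33: .........
.....##..
.....<.#.
...#...#.
...#..#..
....##...
.........
.........
.........
step 34: .........
.....^#..
.....#.#.
...#...#.
...#..#..
....##...
.........
.........
.........
step 35: .........
....<.#..
.....#.#.
...#...#.
...#..#..
....##...
.........
.........
.........

0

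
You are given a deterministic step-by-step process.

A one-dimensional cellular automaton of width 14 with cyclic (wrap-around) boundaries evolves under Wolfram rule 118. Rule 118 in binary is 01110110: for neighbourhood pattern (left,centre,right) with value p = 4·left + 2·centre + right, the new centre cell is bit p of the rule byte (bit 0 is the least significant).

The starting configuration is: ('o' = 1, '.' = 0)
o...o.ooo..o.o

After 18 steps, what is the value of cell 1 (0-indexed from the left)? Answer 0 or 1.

1

t=0: o...o.ooo..o.o
t=1: oo.ooo..ooooo.
t=2: .oo..ooo....oo
t=3: o.ooo..oo..o.o
t=4: oo..ooo.ooooo.
t=5: .ooo..oo....oo
t=6: o..ooo.oo..o.o
t=7: ooo..oo.ooooo.
t=8: ..ooo.oo....oo
t=9: oo..oo.oo..o.o
t=10: .ooo.oo.ooooo.
t=11: o..oo.oo....oo
t=12: ooo.oo.oo..o..
t=13: ..oo.oo.oooooo
t=14: oo.oo.oo.....o
t=15: .oo.oo.oo...o.
t=16: o.oo.oo.oo.ooo
t=17: oo.oo.oo.oo...
t=18: .oo.oo.oo.oo.o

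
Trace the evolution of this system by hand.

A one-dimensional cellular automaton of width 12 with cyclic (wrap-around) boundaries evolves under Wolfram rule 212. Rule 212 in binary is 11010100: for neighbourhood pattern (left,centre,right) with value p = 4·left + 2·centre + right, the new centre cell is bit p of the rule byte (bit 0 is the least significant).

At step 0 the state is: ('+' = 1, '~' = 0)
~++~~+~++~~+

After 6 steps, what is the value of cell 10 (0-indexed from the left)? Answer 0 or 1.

0

[0] ~++~~+~++~~+
[1] ~~++~+~~++~+
[2] +~~+~++~~+~+
[3] ++~+~~++~+~~
[4] ~+~++~~+~++~
[5] ~+~~++~+~~++
[6] ~++~~+~++~~+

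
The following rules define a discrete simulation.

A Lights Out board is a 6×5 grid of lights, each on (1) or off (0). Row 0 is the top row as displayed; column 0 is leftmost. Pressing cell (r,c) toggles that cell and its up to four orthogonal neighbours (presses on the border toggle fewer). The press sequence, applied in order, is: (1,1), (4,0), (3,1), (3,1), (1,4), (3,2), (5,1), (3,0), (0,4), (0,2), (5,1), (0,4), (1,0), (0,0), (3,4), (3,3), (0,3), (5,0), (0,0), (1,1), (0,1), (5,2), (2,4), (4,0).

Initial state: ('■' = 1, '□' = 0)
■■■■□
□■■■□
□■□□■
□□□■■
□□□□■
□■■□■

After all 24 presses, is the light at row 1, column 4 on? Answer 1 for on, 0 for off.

0

t=0: ■■■■□
□■■■□
□■□□■
□□□■■
□□□□■
□■■□■
t=1: ■□■■□
■□□■□
□□□□■
□□□■■
□□□□■
□■■□■
t=2: ■□■■□
■□□■□
□□□□■
■□□■■
■■□□■
■■■□■
t=3: ■□■■□
■□□■□
□■□□■
□■■■■
■□□□■
■■■□■
t=4: ■□■■□
■□□■□
□□□□■
■□□■■
■■□□■
■■■□■
t=5: ■□■■■
■□□□■
□□□□□
■□□■■
■■□□■
■■■□■
t=6: ■□■■■
■□□□■
□□■□□
■■■□■
■■■□■
■■■□■
t=7: ■□■■■
■□□□■
□□■□□
■■■□■
■□■□■
□□□□■
t=8: ■□■■■
■□□□■
■□■□□
□□■□■
□□■□■
□□□□■
t=9: ■□■□□
■□□□□
■□■□□
□□■□■
□□■□■
□□□□■
t=10: ■■□■□
■□■□□
■□■□□
□□■□■
□□■□■
□□□□■
t=11: ■■□■□
■□■□□
■□■□□
□□■□■
□■■□■
■■■□■
t=12: ■■□□■
■□■□■
■□■□□
□□■□■
□■■□■
■■■□■
t=13: □■□□■
□■■□■
□□■□□
□□■□■
□■■□■
■■■□■
t=14: ■□□□■
■■■□■
□□■□□
□□■□■
□■■□■
■■■□■
t=15: ■□□□■
■■■□■
□□■□■
□□■■□
□■■□□
■■■□■
t=16: ■□□□■
■■■□■
□□■■■
□□□□■
□■■■□
■■■□■
t=17: ■□■■□
■■■■■
□□■■■
□□□□■
□■■■□
■■■□■
t=18: ■□■■□
■■■■■
□□■■■
□□□□■
■■■■□
□□■□■
t=19: □■■■□
□■■■■
□□■■■
□□□□■
■■■■□
□□■□■
t=20: □□■■□
■□□■■
□■■■■
□□□□■
■■■■□
□□■□■
t=21: ■■□■□
■■□■■
□■■■■
□□□□■
■■■■□
□□■□■
t=22: ■■□■□
■■□■■
□■■■■
□□□□■
■■□■□
□■□■■
t=23: ■■□■□
■■□■□
□■■□□
□□□□□
■■□■□
□■□■■
t=24: ■■□■□
■■□■□
□■■□□
■□□□□
□□□■□
■■□■■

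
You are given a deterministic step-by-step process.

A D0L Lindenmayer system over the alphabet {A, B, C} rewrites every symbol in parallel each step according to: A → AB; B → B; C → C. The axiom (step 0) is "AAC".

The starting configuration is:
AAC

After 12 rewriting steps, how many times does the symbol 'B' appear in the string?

step 0: AAC
step 1: ABABC
step 2: ABBABBC
step 3: ABBBABBBC
step 4: ABBBBABBBBC
step 5: ABBBBBABBBBBC
step 6: ABBBBBBABBBBBBC
step 7: ABBBBBBBABBBBBBBC
step 8: ABBBBBBBBABBBBBBBBC
step 9: ABBBBBBBBBABBBBBBBBBC
step 10: ABBBBBBBBBBABBBBBBBBBBC
step 11: ABBBBBBBBBBBABBBBBBBBBBBC
step 12: ABBBBBBBBBBBBABBBBBBBBBBBBC

24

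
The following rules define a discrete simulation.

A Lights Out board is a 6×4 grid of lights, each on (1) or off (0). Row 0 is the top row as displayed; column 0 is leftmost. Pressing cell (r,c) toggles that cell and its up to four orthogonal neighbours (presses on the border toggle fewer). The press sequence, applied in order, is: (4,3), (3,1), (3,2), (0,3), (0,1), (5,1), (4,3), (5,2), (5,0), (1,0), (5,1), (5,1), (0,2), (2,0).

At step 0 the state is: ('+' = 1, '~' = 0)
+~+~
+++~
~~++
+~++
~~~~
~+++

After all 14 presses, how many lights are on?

step 0: +~+~
+++~
~~++
+~++
~~~~
~+++
step 1: +~+~
+++~
~~++
+~+~
~~++
~++~
step 2: +~+~
+++~
~+++
~+~~
~+++
~++~
step 3: +~+~
+++~
~+~+
~~++
~+~+
~++~
step 4: +~~+
++++
~+~+
~~++
~+~+
~++~
step 5: ~+++
+~++
~+~+
~~++
~+~+
~++~
step 6: ~+++
+~++
~+~+
~~++
~~~+
+~~~
step 7: ~+++
+~++
~+~+
~~+~
~~+~
+~~+
step 8: ~+++
+~++
~+~+
~~+~
~~~~
+++~
step 9: ~+++
+~++
~+~+
~~+~
+~~~
~~+~
step 10: ++++
~+++
++~+
~~+~
+~~~
~~+~
step 11: ++++
~+++
++~+
~~+~
++~~
++~~
step 12: ++++
~+++
++~+
~~+~
+~~~
~~+~
step 13: +~~~
~+~+
++~+
~~+~
+~~~
~~+~
step 14: +~~~
++~+
~~~+
+~+~
+~~~
~~+~

9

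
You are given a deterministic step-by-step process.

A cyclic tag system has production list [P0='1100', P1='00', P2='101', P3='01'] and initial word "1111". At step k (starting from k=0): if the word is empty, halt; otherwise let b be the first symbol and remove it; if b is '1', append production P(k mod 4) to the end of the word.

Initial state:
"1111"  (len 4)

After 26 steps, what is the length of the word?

21

t=0: "1111"  (len 4)
t=1: "1111100"  (len 7)
t=2: "11110000"  (len 8)
t=3: "1110000101"  (len 10)
t=4: "11000010101"  (len 11)
t=5: "10000101011100"  (len 14)
t=6: "000010101110000"  (len 15)
t=7: "00010101110000"  (len 14)
t=8: "0010101110000"  (len 13)
t=9: "010101110000"  (len 12)
t=10: "10101110000"  (len 11)
t=11: "0101110000101"  (len 13)
t=12: "101110000101"  (len 12)
t=13: "011100001011100"  (len 15)
t=14: "11100001011100"  (len 14)
t=15: "1100001011100101"  (len 16)
t=16: "10000101110010101"  (len 17)
t=17: "00001011100101011100"  (len 20)
t=18: "0001011100101011100"  (len 19)
t=19: "001011100101011100"  (len 18)
t=20: "01011100101011100"  (len 17)
t=21: "1011100101011100"  (len 16)
t=22: "01110010101110000"  (len 17)
t=23: "1110010101110000"  (len 16)
t=24: "11001010111000001"  (len 17)
t=25: "10010101110000011100"  (len 20)
t=26: "001010111000001110000"  (len 21)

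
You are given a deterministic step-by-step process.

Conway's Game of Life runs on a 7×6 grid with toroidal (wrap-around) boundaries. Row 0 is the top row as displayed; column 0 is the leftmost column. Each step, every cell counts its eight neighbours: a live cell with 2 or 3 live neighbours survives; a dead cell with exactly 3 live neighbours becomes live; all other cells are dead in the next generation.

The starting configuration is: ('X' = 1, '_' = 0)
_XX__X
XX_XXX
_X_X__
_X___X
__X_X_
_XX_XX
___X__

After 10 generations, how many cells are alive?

10

t=0: _XX__X
XX_XXX
_X_X__
_X___X
__X_X_
_XX_XX
___X__
t=1: _X___X
___X_X
_X_X__
XX_XX_
__X_X_
_XX_XX
___X_X
t=2: __X__X
______
_X_X_X
XX__XX
______
XXX__X
_X_X_X
t=3: X_X_X_
X_X_X_
_XX__X
_XX_XX
__X_X_
_XX_XX
___X_X
t=4: X_X_X_
X_X_X_
______
____XX
______
XXX__X
______
t=5: ______
______
___XX_
______
_X__X_
XX____
__XX__
t=6: ______
______
______
___XX_
XX____
XX_X__
_XX___
t=7: ______
______
______
______
XX_XXX
______
XXX___
t=8: _X____
______
______
X___XX
X___XX
___XX_
_X____
t=9: ______
______
_____X
X___X_
X_____
X__XX_
__X___
t=10: ______
______
_____X
X_____
XX_XX_
_X_X_X
___X__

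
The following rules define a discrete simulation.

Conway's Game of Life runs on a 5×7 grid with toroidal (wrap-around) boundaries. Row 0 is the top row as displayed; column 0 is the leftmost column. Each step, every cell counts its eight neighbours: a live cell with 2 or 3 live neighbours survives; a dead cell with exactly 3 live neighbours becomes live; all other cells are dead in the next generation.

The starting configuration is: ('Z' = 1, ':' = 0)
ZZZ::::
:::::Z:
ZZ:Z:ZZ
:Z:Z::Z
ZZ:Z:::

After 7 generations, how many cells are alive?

gen 0: ZZZ::::
:::::Z:
ZZ:Z:ZZ
:Z:Z::Z
ZZ:Z:::
gen 1: Z:Z:::Z
::::ZZ:
:Z:::Z:
:::Z:Z:
:::Z::Z
gen 2: Z::ZZ:Z
ZZ::ZZ:
:::::ZZ
::Z::ZZ
Z:ZZZZZ
gen 3: :::::::
:Z:Z:::
:Z:::::
:ZZ::::
::Z::::
gen 4: ::Z::::
::Z::::
ZZ:::::
:ZZ::::
:ZZ::::
gen 5: ::ZZ:::
::Z::::
Z::::::
:::::::
:::Z:::
gen 6: ::ZZ:::
:ZZZ:::
:::::::
:::::::
::ZZ:::
gen 7: ::::Z::
:Z:Z:::
::Z::::
:::::::
::ZZ:::

6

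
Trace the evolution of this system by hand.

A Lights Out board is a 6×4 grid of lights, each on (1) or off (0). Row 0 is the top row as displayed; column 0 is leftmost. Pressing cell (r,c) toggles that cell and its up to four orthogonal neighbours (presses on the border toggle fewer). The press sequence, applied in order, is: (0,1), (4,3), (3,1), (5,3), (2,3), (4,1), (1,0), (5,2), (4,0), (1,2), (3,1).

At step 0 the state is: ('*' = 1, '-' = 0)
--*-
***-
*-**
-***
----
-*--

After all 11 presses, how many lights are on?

t=0: --*-
***-
*-**
-***
----
-*--
t=1: **--
*-*-
*-**
-***
----
-*--
t=2: **--
*-*-
*-**
-**-
--**
-*-*
t=3: **--
*-*-
****
*---
-***
-*-*
t=4: **--
*-*-
****
*---
-**-
-**-
t=5: **--
*-**
**--
*--*
-**-
-**-
t=6: **--
*-**
**--
**-*
*---
--*-
t=7: -*--
-***
-*--
**-*
*---
--*-
t=8: -*--
-***
-*--
**-*
*-*-
-*-*
t=9: -*--
-***
-*--
-*-*
-**-
**-*
t=10: -**-
----
-**-
-*-*
-**-
**-*
t=11: -**-
----
--*-
*-**
--*-
**-*

10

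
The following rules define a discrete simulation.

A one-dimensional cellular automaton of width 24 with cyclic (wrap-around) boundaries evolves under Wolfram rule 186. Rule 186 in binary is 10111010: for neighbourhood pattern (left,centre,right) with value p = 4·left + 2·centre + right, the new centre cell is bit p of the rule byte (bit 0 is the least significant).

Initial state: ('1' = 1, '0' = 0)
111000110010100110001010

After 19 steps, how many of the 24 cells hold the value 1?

15

k=0  111000110010100110001010
k=1  110101101101011101010101
k=2  101011011010111010101011
k=3  010110110101110101010111
k=4  101101101011101010101110
k=5  011011010111010101011101
k=6  110110101110101010111010
k=7  101101011101010101110101
k=8  011010111010101011101011
k=9  110101110101010111010110
k=10  101011101010101110101101
k=11  010111010101011101011011
k=12  101110101010111010110110
k=13  011101010101110101101101
k=14  111010101011101011011010
k=15  110101010111010110110101
k=16  101010101110101101101011
k=17  010101011101011011010111
k=18  101010111010110110101110
k=19  010101110101101101011101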